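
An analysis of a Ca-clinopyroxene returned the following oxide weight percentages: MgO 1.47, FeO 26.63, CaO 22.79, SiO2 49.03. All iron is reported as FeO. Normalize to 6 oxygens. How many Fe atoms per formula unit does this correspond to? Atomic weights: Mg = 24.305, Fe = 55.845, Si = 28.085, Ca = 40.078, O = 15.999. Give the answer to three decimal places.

MgO (M=40.304): mol = 0.03647; Mg = 0.03647, O = 0.03647.
FeO (M=71.844): mol = 0.37066; Fe = 0.37066, O = 0.37066.
CaO (M=56.077): mol = 0.40641; Ca = 0.40641, O = 0.40641.
SiO2 (M=60.083): mol = 0.81604; Si = 0.81604, O = 1.63208.
ΣO = 2.44562; factor = 6/ΣO = 2.45337.
Fe apfu = 0.37066 × 2.45337 = 0.909.

0.909 Fe apfu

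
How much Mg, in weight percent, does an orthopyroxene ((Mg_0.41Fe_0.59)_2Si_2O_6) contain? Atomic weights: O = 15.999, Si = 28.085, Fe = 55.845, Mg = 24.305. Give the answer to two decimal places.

8.37 weight percent

Molar mass of (Mg_0.41Fe_0.59)_2Si_2O_6: 0.82×24.305 + 1.18×55.845 + 2×28.085 + 6×15.999 = 237.991 g/mol.
Mass of Mg per formula unit: 0.82 × 24.305 = 19.930 g.
Weight fraction Mg = 19.930 / 237.991 = 0.0837.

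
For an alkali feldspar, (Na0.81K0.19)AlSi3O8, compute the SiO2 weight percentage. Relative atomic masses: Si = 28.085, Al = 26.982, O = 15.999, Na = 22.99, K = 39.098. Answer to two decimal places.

M((Na0.81K0.19)AlSi3O8) = 265.280 g/mol; M(SiO2) = 60.083 g/mol.
Moles SiO2 per formula unit = 3 Si ÷ 1 = 3.0000.
SiO2 fraction = (3.0000 × 60.083) / 265.280 = 180.249/265.280 = 0.6795.

67.95 wt%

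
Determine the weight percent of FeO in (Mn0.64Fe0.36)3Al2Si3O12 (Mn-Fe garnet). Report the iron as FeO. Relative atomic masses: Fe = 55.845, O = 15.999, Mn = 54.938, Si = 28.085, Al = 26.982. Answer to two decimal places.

15.64 wt%

Formula mass = 496.001 g/mol.
1.08 Fe → 1.0800 mol FeO per formula unit; M(FeO) = 71.844, so FeO mass = 77.592 g.
77.592/496.001 × 100 = 15.64 wt%.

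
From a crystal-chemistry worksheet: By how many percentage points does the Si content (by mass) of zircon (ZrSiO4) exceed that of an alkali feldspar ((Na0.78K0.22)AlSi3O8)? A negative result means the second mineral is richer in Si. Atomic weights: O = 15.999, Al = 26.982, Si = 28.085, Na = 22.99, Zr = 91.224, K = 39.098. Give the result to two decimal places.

First mineral: 28.085 g Si in 183.305 g formula = 15.32 wt% Si.
Second mineral: 84.255 g Si in 265.763 g formula = 31.70 wt% Si.
15.32% − 31.70% gives a difference of -16.38 percentage points.

-16.38 percentage points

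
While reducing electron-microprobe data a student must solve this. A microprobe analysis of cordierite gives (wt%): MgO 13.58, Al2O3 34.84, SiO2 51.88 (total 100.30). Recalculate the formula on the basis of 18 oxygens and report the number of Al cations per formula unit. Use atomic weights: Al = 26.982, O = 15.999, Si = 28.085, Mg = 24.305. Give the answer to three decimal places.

3.982 Al apfu

MgO: 13.58/40.304 = 0.33694 mol → 0.33694 mol Mg, 0.33694 mol O.
Al2O3: 34.84/101.961 = 0.34170 mol → 0.68340 mol Al, 1.02510 mol O.
SiO2: 51.88/60.083 = 0.86347 mol → 0.86347 mol Si, 1.72694 mol O.
Total oxygen = 3.08898 mol. Normalization factor = 18/3.08898 = 5.82717.
Al per 18 O = 0.68340 × 5.82717 = 3.982.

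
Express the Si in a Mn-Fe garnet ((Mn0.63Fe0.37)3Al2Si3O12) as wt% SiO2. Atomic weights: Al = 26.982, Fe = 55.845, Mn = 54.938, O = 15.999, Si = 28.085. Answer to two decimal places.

Molar mass of (Mn0.63Fe0.37)3Al2Si3O12 = 1.89*54.938 + 1.11*55.845 + 2*26.982 + 3*28.085 + 12*15.999 = 496.028 g/mol.
Each formula unit contains 3 Si, equivalent to 3/1 = 3.0000 mol SiO2.
M(SiO2) = 1×28.085 + 2×15.999 = 60.083 g/mol.
Mass of SiO2 per formula unit = 3.0000 × 60.083 = 180.249 g.
SiO2 wt% = 180.249 / 496.028 × 100 = 36.34%.

36.34 wt%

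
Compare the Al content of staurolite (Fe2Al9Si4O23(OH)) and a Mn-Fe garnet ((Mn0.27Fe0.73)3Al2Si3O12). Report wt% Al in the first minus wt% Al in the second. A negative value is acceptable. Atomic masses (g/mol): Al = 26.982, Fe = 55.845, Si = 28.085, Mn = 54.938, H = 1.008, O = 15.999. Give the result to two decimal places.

M(Fe2Al9Si4O23(OH)) = 851.852 g/mol, so wt% Al = 242.838/851.852 × 100 = 28.51%.
M((Mn0.27Fe0.73)3Al2Si3O12) = 497.007 g/mol, so wt% Al = 53.964/497.007 × 100 = 10.86%.
28.51 − 10.86 = 17.65 pp.

17.65 percentage points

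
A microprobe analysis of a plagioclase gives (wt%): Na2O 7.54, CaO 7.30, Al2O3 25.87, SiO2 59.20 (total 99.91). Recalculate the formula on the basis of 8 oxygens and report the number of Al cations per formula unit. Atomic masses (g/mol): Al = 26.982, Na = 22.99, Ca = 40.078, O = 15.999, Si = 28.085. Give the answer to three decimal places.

Na2O: 7.54/61.979 = 0.12165 mol → 0.24330 mol Na, 0.12165 mol O.
CaO: 7.30/56.077 = 0.13018 mol → 0.13018 mol Ca, 0.13018 mol O.
Al2O3: 25.87/101.961 = 0.25372 mol → 0.50744 mol Al, 0.76116 mol O.
SiO2: 59.20/60.083 = 0.98530 mol → 0.98530 mol Si, 1.97060 mol O.
Total oxygen = 2.98359 mol. Normalization factor = 8/2.98359 = 2.68133.
Al per 8 O = 0.50744 × 2.68133 = 1.361.

1.361 Al apfu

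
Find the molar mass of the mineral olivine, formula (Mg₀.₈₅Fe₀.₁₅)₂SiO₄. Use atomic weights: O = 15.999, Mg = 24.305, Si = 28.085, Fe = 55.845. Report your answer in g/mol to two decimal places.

150.15 g/mol

The formula mass is the sum 1.70×24.305 + 0.30×55.845 + 1×28.085 + 4×15.999.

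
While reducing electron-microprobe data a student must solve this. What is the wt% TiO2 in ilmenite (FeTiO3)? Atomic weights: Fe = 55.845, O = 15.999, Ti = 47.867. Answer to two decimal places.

52.64 wt%

M(FeTiO3) = 151.709 g/mol; M(TiO2) = 79.865 g/mol.
Moles TiO2 per formula unit = 1 Ti ÷ 1 = 1.0000.
TiO2 fraction = (1.0000 × 79.865) / 151.709 = 79.865/151.709 = 0.5264.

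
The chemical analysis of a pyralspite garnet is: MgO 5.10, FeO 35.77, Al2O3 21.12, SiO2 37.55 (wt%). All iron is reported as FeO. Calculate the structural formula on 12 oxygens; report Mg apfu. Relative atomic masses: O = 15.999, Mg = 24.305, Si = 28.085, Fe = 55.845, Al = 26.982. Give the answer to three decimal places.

0.608 Mg apfu

5.10 wt% MgO ÷ 40.304 g/mol = 0.12654 mol, giving 0.12654 Mg and 0.12654 O.
35.77 wt% FeO ÷ 71.844 g/mol = 0.49788 mol, giving 0.49788 Fe and 0.49788 O.
21.12 wt% Al2O3 ÷ 101.961 g/mol = 0.20714 mol, giving 0.41428 Al and 0.62142 O.
37.55 wt% SiO2 ÷ 60.083 g/mol = 0.62497 mol, giving 0.62497 Si and 1.24994 O.
Oxygen sums to 2.49578; scaling by 12/2.49578 = 4.80812 puts the formula on 12 O.
Mg: 0.12654 × 4.80812 = 0.608 atoms per formula unit.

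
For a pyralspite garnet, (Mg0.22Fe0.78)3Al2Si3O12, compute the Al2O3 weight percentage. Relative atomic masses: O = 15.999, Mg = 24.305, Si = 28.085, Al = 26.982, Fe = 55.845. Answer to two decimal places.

21.38 wt%

Molar mass of (Mg0.22Fe0.78)3Al2Si3O12 = 0.66·24.305 + 2.34·55.845 + 2·26.982 + 3·28.085 + 12·15.999 = 476.926 g/mol.
Each formula unit contains 2 Al, equivalent to 2/2 = 1.0000 mol Al2O3.
M(Al2O3) = 2×26.982 + 3×15.999 = 101.961 g/mol.
Mass of Al2O3 per formula unit = 1.0000 × 101.961 = 101.961 g.
Al2O3 wt% = 101.961 / 476.926 × 100 = 21.38%.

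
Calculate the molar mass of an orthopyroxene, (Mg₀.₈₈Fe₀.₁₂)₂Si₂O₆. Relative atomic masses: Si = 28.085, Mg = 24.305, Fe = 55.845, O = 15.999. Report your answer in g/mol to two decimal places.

208.34 g/mol

Mg: 1.76 × 24.305 = 42.7768
Fe: 0.24 × 55.845 = 13.4028
Si: 2 × 28.085 = 56.1700
O: 6 × 15.999 = 95.9940
Summing the contributions gives the formula mass.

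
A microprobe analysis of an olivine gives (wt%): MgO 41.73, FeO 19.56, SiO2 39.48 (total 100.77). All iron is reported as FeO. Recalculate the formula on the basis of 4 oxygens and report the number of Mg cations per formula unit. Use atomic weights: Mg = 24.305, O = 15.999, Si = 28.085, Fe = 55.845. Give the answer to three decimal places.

41.73 wt% MgO ÷ 40.304 g/mol = 1.03538 mol, giving 1.03538 Mg and 1.03538 O.
19.56 wt% FeO ÷ 71.844 g/mol = 0.27226 mol, giving 0.27226 Fe and 0.27226 O.
39.48 wt% SiO2 ÷ 60.083 g/mol = 0.65709 mol, giving 0.65709 Si and 1.31418 O.
Oxygen sums to 2.62182; scaling by 4/2.62182 = 1.52566 puts the formula on 4 O.
Mg: 1.03538 × 1.52566 = 1.580 atoms per formula unit.

1.580 Mg apfu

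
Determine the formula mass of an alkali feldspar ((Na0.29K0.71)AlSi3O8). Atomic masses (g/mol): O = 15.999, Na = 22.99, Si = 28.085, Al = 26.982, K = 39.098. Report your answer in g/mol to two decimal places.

273.66 g/mol

Na: 0.29 × 22.99 = 6.6671
K: 0.71 × 39.098 = 27.7596
Al: 1 × 26.982 = 26.9820
Si: 3 × 28.085 = 84.2550
O: 8 × 15.999 = 127.9920
Summing the contributions gives the formula mass.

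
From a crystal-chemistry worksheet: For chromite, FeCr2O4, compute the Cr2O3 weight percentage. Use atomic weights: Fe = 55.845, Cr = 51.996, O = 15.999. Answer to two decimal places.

Formula mass = 223.833 g/mol.
2 Cr → 1.0000 mol Cr2O3 per formula unit; M(Cr2O3) = 151.989, so Cr2O3 mass = 151.989 g.
151.989/223.833 × 100 = 67.90 wt%.

67.90 wt%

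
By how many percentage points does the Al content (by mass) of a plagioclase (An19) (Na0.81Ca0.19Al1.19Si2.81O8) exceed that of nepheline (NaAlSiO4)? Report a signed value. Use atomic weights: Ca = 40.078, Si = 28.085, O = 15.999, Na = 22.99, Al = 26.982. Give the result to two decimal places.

-6.89 percentage points

Al in Na0.81Ca0.19Al1.19Si2.81O8: molar mass 265.256 g/mol; 1.19×26.982 = 32.109 g → 12.10 wt%.
Al in NaAlSiO4: molar mass 142.053 g/mol; 1×26.982 = 26.982 g → 18.99 wt%.
Difference = 12.10 − 18.99 = -6.89 percentage points.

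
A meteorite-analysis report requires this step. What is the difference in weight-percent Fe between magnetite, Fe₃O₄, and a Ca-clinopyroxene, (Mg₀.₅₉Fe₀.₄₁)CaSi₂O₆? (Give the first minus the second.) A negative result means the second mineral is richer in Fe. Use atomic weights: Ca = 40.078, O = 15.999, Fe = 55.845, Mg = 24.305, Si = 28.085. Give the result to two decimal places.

Fe in Fe₃O₄: molar mass 231.531 g/mol; 3×55.845 = 167.535 g → 72.36 wt%.
Fe in (Mg₀.₅₉Fe₀.₄₁)CaSi₂O₆: molar mass 229.478 g/mol; 0.41×55.845 = 22.896 g → 9.98 wt%.
Difference = 72.36 − 9.98 = 62.38 percentage points.

62.38 percentage points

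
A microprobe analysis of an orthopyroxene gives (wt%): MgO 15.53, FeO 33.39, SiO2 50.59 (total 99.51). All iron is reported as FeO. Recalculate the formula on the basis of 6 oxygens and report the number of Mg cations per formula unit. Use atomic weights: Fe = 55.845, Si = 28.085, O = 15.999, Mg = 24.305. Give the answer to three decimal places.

0.912 Mg apfu

MgO: 15.53/40.304 = 0.38532 mol → 0.38532 mol Mg, 0.38532 mol O.
FeO: 33.39/71.844 = 0.46476 mol → 0.46476 mol Fe, 0.46476 mol O.
SiO2: 50.59/60.083 = 0.84200 mol → 0.84200 mol Si, 1.68400 mol O.
Total oxygen = 2.53408 mol. Normalization factor = 6/2.53408 = 2.36772.
Mg per 6 O = 0.38532 × 2.36772 = 0.912.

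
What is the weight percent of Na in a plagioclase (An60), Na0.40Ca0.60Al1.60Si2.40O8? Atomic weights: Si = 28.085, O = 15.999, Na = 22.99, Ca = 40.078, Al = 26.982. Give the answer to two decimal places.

Molar mass of Na0.40Ca0.60Al1.60Si2.40O8: 0.40·22.99 + 0.60·40.078 + 1.60·26.982 + 2.40·28.085 + 8·15.999 = 271.810 g/mol.
Mass of Na per formula unit: 0.40 × 22.99 = 9.196 g.
Weight fraction Na = 9.196 / 271.810 = 0.0338.

3.38 mass %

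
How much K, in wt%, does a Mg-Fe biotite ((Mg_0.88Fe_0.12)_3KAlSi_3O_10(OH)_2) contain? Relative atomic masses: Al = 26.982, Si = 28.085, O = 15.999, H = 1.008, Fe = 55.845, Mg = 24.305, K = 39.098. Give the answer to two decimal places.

9.12 wt%

Molar mass of (Mg_0.88Fe_0.12)_3KAlSi_3O_10(OH)_2: 2.64*24.305 + 0.36*55.845 + 1*39.098 + 1*26.982 + 3*28.085 + 12*15.999 + 2*1.008 = 428.608 g/mol.
Mass of K per formula unit: 1 × 39.098 = 39.098 g.
Weight fraction K = 39.098 / 428.608 = 0.0912.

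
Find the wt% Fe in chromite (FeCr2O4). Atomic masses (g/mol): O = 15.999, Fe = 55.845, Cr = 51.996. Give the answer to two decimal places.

M(FeCr2O4) = 223.833 g/mol.
Fe contributes 1 × 55.845 = 55.845 g per mole.
55.845/223.833 = 0.2495 → 24.95%.

24.95 weight percent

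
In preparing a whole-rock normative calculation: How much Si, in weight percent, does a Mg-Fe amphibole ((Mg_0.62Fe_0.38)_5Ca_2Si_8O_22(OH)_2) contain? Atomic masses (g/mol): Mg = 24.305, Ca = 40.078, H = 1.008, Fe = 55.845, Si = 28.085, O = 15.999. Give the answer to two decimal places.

Formula mass = 3.10×24.305 + 1.90×55.845 + 2×40.078 + 8×28.085 + 24×15.999 + 2×1.008 = 872.279 g/mol, of which 224.680 g is Si.
So Si makes up 224.680/872.279 = 0.2576 of the mass, i.e. 25.76%.

25.76 weight percent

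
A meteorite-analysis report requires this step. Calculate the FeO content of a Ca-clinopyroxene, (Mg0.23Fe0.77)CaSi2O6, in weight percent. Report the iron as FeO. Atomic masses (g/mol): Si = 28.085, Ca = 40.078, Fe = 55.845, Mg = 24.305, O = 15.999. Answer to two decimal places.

22.97 wt%

M((Mg0.23Fe0.77)CaSi2O6) = 240.833 g/mol; M(FeO) = 71.844 g/mol.
Moles FeO per formula unit = 0.77 Fe ÷ 1 = 0.7700.
FeO fraction = (0.7700 × 71.844) / 240.833 = 55.320/240.833 = 0.2297.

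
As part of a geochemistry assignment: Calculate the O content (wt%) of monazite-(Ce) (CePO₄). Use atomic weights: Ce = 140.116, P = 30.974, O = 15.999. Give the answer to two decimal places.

Molar mass of CePO₄: 1*140.116 + 1*30.974 + 4*15.999 = 235.086 g/mol.
Mass of O per formula unit: 4 × 15.999 = 63.996 g.
Weight fraction O = 63.996 / 235.086 = 0.2722.

27.22 wt%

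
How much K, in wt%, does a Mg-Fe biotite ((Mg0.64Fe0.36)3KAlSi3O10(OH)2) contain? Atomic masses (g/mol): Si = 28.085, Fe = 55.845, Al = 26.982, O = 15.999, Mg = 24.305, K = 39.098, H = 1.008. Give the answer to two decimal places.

Molar mass of (Mg0.64Fe0.36)3KAlSi3O10(OH)2: 1.92×24.305 + 1.08×55.845 + 1×39.098 + 1×26.982 + 3×28.085 + 12×15.999 + 2×1.008 = 451.317 g/mol.
Mass of K per formula unit: 1 × 39.098 = 39.098 g.
Weight fraction K = 39.098 / 451.317 = 0.0866.

8.66 wt%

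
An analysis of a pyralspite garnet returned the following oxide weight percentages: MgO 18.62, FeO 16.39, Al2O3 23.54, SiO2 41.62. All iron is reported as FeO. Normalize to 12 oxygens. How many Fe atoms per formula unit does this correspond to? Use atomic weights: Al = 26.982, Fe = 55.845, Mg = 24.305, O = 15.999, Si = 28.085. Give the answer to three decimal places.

MgO: 18.62/40.304 = 0.46199 mol → 0.46199 mol Mg, 0.46199 mol O.
FeO: 16.39/71.844 = 0.22813 mol → 0.22813 mol Fe, 0.22813 mol O.
Al2O3: 23.54/101.961 = 0.23087 mol → 0.46174 mol Al, 0.69261 mol O.
SiO2: 41.62/60.083 = 0.69271 mol → 0.69271 mol Si, 1.38542 mol O.
Total oxygen = 2.76815 mol. Normalization factor = 12/2.76815 = 4.33503.
Fe per 12 O = 0.22813 × 4.33503 = 0.989.

0.989 Fe apfu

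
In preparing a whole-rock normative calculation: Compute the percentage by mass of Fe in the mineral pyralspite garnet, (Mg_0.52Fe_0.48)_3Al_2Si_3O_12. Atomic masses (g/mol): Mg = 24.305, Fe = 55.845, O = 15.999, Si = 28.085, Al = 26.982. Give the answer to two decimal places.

17.93 weight percent

Formula mass = 1.56·24.305 + 1.44·55.845 + 2·26.982 + 3·28.085 + 12·15.999 = 448.540 g/mol, of which 80.417 g is Fe.
So Fe makes up 80.417/448.540 = 0.1793 of the mass, i.e. 17.93%.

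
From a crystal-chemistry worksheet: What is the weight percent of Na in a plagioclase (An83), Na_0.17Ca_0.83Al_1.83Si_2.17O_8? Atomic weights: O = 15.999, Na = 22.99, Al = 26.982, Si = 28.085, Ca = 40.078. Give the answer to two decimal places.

Molar mass of Na_0.17Ca_0.83Al_1.83Si_2.17O_8: 0.17×22.99 + 0.83×40.078 + 1.83×26.982 + 2.17×28.085 + 8×15.999 = 275.487 g/mol.
Mass of Na per formula unit: 0.17 × 22.99 = 3.908 g.
Weight fraction Na = 3.908 / 275.487 = 0.0142.

1.42 weight percent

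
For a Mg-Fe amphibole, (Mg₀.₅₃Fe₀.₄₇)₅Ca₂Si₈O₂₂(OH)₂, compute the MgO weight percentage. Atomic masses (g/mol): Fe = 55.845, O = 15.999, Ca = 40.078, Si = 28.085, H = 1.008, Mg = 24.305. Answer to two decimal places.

12.05 wt%

M((Mg₀.₅₃Fe₀.₄₇)₅Ca₂Si₈O₂₂(OH)₂) = 886.472 g/mol; M(MgO) = 40.304 g/mol.
Moles MgO per formula unit = 2.65 Mg ÷ 1 = 2.6500.
MgO fraction = (2.6500 × 40.304) / 886.472 = 106.806/886.472 = 0.1205.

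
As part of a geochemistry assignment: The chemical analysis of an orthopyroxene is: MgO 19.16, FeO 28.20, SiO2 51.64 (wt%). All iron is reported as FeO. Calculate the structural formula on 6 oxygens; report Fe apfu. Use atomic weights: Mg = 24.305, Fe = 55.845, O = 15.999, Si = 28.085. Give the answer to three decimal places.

MgO: 19.16/40.304 = 0.47539 mol → 0.47539 mol Mg, 0.47539 mol O.
FeO: 28.20/71.844 = 0.39252 mol → 0.39252 mol Fe, 0.39252 mol O.
SiO2: 51.64/60.083 = 0.85948 mol → 0.85948 mol Si, 1.71896 mol O.
Total oxygen = 2.58687 mol. Normalization factor = 6/2.58687 = 2.31941.
Fe per 6 O = 0.39252 × 2.31941 = 0.910.

0.910 Fe apfu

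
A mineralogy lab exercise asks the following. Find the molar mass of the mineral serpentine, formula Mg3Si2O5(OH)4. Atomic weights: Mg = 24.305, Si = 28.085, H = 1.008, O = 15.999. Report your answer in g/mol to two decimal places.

277.11 g/mol

M = 3×24.305 + 2×28.085 + 9×15.999 + 4×1.008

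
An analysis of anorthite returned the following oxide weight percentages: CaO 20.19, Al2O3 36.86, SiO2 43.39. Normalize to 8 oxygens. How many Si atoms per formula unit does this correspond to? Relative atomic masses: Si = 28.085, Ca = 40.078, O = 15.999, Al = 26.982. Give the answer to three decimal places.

2.000 Si apfu

CaO (M=56.077): mol = 0.36004; Ca = 0.36004, O = 0.36004.
Al2O3 (M=101.961): mol = 0.36151; Al = 0.72302, O = 1.08453.
SiO2 (M=60.083): mol = 0.72217; Si = 0.72217, O = 1.44434.
ΣO = 2.88891; factor = 8/ΣO = 2.76921.
Si apfu = 0.72217 × 2.76921 = 2.000.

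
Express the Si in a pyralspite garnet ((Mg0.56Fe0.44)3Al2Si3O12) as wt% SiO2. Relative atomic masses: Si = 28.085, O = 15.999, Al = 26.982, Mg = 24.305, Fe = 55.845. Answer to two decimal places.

Molar mass of (Mg0.56Fe0.44)3Al2Si3O12 = 1.68×24.305 + 1.32×55.845 + 2×26.982 + 3×28.085 + 12×15.999 = 444.755 g/mol.
Each formula unit contains 3 Si, equivalent to 3/1 = 3.0000 mol SiO2.
M(SiO2) = 1×28.085 + 2×15.999 = 60.083 g/mol.
Mass of SiO2 per formula unit = 3.0000 × 60.083 = 180.249 g.
SiO2 wt% = 180.249 / 444.755 × 100 = 40.53%.

40.53 wt%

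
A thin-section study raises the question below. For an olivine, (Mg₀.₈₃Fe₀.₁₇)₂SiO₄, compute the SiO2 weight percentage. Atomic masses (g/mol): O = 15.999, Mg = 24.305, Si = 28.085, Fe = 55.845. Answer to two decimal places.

Molar mass of (Mg₀.₈₃Fe₀.₁₇)₂SiO₄ = 1.66·24.305 + 0.34·55.845 + 1·28.085 + 4·15.999 = 151.415 g/mol.
Each formula unit contains 1 Si, equivalent to 1/1 = 1.0000 mol SiO2.
M(SiO2) = 1×28.085 + 2×15.999 = 60.083 g/mol.
Mass of SiO2 per formula unit = 1.0000 × 60.083 = 60.083 g.
SiO2 wt% = 60.083 / 151.415 × 100 = 39.68%.

39.68 wt%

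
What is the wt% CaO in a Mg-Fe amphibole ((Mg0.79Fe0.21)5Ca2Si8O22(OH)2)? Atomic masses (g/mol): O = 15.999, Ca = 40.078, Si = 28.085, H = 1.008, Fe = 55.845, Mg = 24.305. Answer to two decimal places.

Molar mass of (Mg0.79Fe0.21)5Ca2Si8O22(OH)2 = 3.95*24.305 + 1.05*55.845 + 2*40.078 + 8*28.085 + 24*15.999 + 2*1.008 = 845.470 g/mol.
Each formula unit contains 2 Ca, equivalent to 2/1 = 2.0000 mol CaO.
M(CaO) = 1×40.078 + 1×15.999 = 56.077 g/mol.
Mass of CaO per formula unit = 2.0000 × 56.077 = 112.154 g.
CaO wt% = 112.154 / 845.470 × 100 = 13.27%.

13.27 wt%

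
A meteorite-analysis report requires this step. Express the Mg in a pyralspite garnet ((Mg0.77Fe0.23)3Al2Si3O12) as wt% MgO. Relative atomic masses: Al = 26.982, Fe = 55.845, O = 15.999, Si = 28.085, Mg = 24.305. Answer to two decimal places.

Formula mass = 424.885 g/mol.
2.31 Mg → 2.3100 mol MgO per formula unit; M(MgO) = 40.304, so MgO mass = 93.102 g.
93.102/424.885 × 100 = 21.91 wt%.

21.91 wt%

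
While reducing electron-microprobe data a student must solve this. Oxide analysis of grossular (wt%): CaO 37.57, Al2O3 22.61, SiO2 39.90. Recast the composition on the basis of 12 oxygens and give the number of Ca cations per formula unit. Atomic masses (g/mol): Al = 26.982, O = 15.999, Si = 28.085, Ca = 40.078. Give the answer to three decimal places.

3.019 Ca apfu

CaO (M=56.077): mol = 0.66997; Ca = 0.66997, O = 0.66997.
Al2O3 (M=101.961): mol = 0.22175; Al = 0.44350, O = 0.66525.
SiO2 (M=60.083): mol = 0.66408; Si = 0.66408, O = 1.32816.
ΣO = 2.66338; factor = 12/ΣO = 4.50555.
Ca apfu = 0.66997 × 4.50555 = 3.019.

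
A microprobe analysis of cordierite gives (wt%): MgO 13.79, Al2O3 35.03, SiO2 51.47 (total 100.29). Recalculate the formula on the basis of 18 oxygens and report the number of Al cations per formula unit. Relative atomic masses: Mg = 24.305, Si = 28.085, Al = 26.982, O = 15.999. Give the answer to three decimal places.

4.008 Al apfu

MgO (M=40.304): mol = 0.34215; Mg = 0.34215, O = 0.34215.
Al2O3 (M=101.961): mol = 0.34356; Al = 0.68712, O = 1.03068.
SiO2 (M=60.083): mol = 0.85665; Si = 0.85665, O = 1.71330.
ΣO = 3.08613; factor = 18/ΣO = 5.83255.
Al apfu = 0.68712 × 5.83255 = 4.008.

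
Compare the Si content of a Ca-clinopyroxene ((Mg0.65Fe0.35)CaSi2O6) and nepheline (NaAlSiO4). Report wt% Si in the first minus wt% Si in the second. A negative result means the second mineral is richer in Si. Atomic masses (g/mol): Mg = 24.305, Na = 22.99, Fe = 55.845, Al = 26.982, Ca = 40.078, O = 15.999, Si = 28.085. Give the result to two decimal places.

Si in (Mg0.65Fe0.35)CaSi2O6: molar mass 227.586 g/mol; 2×28.085 = 56.170 g → 24.68 wt%.
Si in NaAlSiO4: molar mass 142.053 g/mol; 1×28.085 = 28.085 g → 19.77 wt%.
Difference = 24.68 − 19.77 = 4.91 percentage points.

4.91 percentage points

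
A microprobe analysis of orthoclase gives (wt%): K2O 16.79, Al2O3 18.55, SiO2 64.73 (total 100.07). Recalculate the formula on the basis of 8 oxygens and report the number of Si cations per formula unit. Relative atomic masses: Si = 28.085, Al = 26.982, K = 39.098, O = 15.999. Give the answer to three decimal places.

2.994 Si apfu

K2O: 16.79/94.195 = 0.17825 mol → 0.35650 mol K, 0.17825 mol O.
Al2O3: 18.55/101.961 = 0.18193 mol → 0.36386 mol Al, 0.54579 mol O.
SiO2: 64.73/60.083 = 1.07734 mol → 1.07734 mol Si, 2.15468 mol O.
Total oxygen = 2.87872 mol. Normalization factor = 8/2.87872 = 2.77901.
Si per 8 O = 1.07734 × 2.77901 = 2.994.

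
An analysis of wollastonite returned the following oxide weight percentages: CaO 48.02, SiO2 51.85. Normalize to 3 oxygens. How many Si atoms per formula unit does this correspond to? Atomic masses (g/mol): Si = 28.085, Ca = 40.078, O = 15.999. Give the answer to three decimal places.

1.003 Si apfu

CaO: 48.02/56.077 = 0.85632 mol → 0.85632 mol Ca, 0.85632 mol O.
SiO2: 51.85/60.083 = 0.86297 mol → 0.86297 mol Si, 1.72594 mol O.
Total oxygen = 2.58226 mol. Normalization factor = 3/2.58226 = 1.16177.
Si per 3 O = 0.86297 × 1.16177 = 1.003.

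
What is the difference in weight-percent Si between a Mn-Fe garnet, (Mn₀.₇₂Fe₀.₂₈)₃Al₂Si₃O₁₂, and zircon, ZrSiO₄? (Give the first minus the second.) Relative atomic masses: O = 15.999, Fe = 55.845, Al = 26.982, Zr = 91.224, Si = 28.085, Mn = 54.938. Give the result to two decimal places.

M((Mn₀.₇₂Fe₀.₂₈)₃Al₂Si₃O₁₂) = 495.783 g/mol, so wt% Si = 84.255/495.783 × 100 = 16.99%.
M(ZrSiO₄) = 183.305 g/mol, so wt% Si = 28.085/183.305 × 100 = 15.32%.
16.99 − 15.32 = 1.67 pp.

1.67 percentage points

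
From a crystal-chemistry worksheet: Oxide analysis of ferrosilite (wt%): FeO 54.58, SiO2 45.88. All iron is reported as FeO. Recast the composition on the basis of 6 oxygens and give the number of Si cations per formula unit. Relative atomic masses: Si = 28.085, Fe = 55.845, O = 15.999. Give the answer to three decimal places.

54.58 wt% FeO ÷ 71.844 g/mol = 0.75970 mol, giving 0.75970 Fe and 0.75970 O.
45.88 wt% SiO2 ÷ 60.083 g/mol = 0.76361 mol, giving 0.76361 Si and 1.52722 O.
Oxygen sums to 2.28692; scaling by 6/2.28692 = 2.62362 puts the formula on 6 O.
Si: 0.76361 × 2.62362 = 2.003 atoms per formula unit.

2.003 Si apfu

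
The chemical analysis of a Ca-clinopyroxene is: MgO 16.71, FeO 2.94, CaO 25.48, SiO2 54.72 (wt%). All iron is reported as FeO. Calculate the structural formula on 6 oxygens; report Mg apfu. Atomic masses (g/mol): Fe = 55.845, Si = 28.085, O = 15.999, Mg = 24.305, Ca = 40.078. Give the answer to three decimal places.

0.911 Mg apfu

16.71 wt% MgO ÷ 40.304 g/mol = 0.41460 mol, giving 0.41460 Mg and 0.41460 O.
2.94 wt% FeO ÷ 71.844 g/mol = 0.04092 mol, giving 0.04092 Fe and 0.04092 O.
25.48 wt% CaO ÷ 56.077 g/mol = 0.45438 mol, giving 0.45438 Ca and 0.45438 O.
54.72 wt% SiO2 ÷ 60.083 g/mol = 0.91074 mol, giving 0.91074 Si and 1.82148 O.
Oxygen sums to 2.73138; scaling by 6/2.73138 = 2.19669 puts the formula on 6 O.
Mg: 0.41460 × 2.19669 = 0.911 atoms per formula unit.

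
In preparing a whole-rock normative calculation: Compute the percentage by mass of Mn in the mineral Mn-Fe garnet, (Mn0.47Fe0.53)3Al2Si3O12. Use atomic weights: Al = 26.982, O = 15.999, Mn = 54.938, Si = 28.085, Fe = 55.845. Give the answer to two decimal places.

15.60 weight percent

Molar mass of (Mn0.47Fe0.53)3Al2Si3O12: 1.41*54.938 + 1.59*55.845 + 2*26.982 + 3*28.085 + 12*15.999 = 496.463 g/mol.
Mass of Mn per formula unit: 1.41 × 54.938 = 77.463 g.
Weight fraction Mn = 77.463 / 496.463 = 0.1560.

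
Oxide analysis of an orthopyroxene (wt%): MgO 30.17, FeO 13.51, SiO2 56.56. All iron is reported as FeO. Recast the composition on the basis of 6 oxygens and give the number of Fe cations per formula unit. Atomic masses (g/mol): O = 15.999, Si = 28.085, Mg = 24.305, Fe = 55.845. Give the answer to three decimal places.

0.400 Fe apfu

MgO: 30.17/40.304 = 0.74856 mol → 0.74856 mol Mg, 0.74856 mol O.
FeO: 13.51/71.844 = 0.18805 mol → 0.18805 mol Fe, 0.18805 mol O.
SiO2: 56.56/60.083 = 0.94136 mol → 0.94136 mol Si, 1.88272 mol O.
Total oxygen = 2.81933 mol. Normalization factor = 6/2.81933 = 2.12817.
Fe per 6 O = 0.18805 × 2.12817 = 0.400.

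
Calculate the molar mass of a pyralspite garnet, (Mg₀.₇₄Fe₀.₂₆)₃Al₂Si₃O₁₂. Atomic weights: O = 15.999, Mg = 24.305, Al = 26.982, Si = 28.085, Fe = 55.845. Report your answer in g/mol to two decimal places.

The formula mass is the sum 2.22(24.305) + 0.78(55.845) + 2(26.982) + 3(28.085) + 12(15.999).

427.72 g/mol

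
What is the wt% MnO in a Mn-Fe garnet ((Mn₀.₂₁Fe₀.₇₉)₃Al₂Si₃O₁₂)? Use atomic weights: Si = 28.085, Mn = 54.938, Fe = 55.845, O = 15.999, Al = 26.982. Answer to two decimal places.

8.99 wt%

Formula mass = 497.171 g/mol.
0.63 Mn → 0.6300 mol MnO per formula unit; M(MnO) = 70.937, so MnO mass = 44.690 g.
44.690/497.171 × 100 = 8.99 wt%.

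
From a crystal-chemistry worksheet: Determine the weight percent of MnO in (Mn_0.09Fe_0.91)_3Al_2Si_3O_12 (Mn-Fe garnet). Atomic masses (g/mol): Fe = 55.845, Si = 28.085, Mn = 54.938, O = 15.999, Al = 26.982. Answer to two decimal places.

3.85 wt%

Formula mass = 497.497 g/mol.
0.27 Mn → 0.2700 mol MnO per formula unit; M(MnO) = 70.937, so MnO mass = 19.153 g.
19.153/497.497 × 100 = 3.85 wt%.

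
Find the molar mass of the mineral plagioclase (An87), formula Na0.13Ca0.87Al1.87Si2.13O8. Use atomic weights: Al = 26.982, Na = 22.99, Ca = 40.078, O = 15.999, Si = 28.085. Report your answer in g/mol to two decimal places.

The formula mass is the sum 0.13(22.99) + 0.87(40.078) + 1.87(26.982) + 2.13(28.085) + 8(15.999).

276.13 g/mol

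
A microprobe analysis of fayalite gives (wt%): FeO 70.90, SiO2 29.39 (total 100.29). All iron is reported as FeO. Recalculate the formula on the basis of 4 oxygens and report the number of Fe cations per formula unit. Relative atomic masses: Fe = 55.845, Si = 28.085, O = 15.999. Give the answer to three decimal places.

FeO (M=71.844): mol = 0.98686; Fe = 0.98686, O = 0.98686.
SiO2 (M=60.083): mol = 0.48916; Si = 0.48916, O = 0.97832.
ΣO = 1.96518; factor = 4/ΣO = 2.03544.
Fe apfu = 0.98686 × 2.03544 = 2.009.

2.009 Fe apfu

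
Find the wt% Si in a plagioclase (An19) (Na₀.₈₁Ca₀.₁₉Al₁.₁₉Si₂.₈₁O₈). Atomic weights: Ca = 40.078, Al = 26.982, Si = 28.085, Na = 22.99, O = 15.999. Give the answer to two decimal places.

29.75 wt%

Molar mass of Na₀.₈₁Ca₀.₁₉Al₁.₁₉Si₂.₈₁O₈: 0.81*22.99 + 0.19*40.078 + 1.19*26.982 + 2.81*28.085 + 8*15.999 = 265.256 g/mol.
Mass of Si per formula unit: 2.81 × 28.085 = 78.919 g.
Weight fraction Si = 78.919 / 265.256 = 0.2975.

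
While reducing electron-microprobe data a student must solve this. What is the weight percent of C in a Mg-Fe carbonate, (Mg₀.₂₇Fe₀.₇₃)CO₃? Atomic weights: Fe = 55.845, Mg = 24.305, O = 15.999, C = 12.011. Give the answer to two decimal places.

Molar mass of (Mg₀.₂₇Fe₀.₇₃)CO₃: 0.27×24.305 + 0.73×55.845 + 1×12.011 + 3×15.999 = 107.337 g/mol.
Mass of C per formula unit: 1 × 12.011 = 12.011 g.
Weight fraction C = 12.011 / 107.337 = 0.1119.

11.19 mass %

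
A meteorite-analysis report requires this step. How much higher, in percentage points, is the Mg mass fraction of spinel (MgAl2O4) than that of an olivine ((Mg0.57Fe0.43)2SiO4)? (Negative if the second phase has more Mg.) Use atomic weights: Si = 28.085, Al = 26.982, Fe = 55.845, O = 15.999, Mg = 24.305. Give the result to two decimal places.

0.57 percentage points

M(MgAl2O4) = 142.265 g/mol, so wt% Mg = 24.305/142.265 × 100 = 17.08%.
M((Mg0.57Fe0.43)2SiO4) = 167.815 g/mol, so wt% Mg = 27.708/167.815 × 100 = 16.51%.
17.08 − 16.51 = 0.57 pp.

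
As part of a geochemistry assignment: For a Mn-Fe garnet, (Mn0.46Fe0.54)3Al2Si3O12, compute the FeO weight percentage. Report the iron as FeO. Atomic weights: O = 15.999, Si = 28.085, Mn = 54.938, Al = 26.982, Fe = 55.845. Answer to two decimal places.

23.44 wt%

Molar mass of (Mn0.46Fe0.54)3Al2Si3O12 = 1.38·54.938 + 1.62·55.845 + 2·26.982 + 3·28.085 + 12·15.999 = 496.490 g/mol.
Each formula unit contains 1.62 Fe, equivalent to 1.62/1 = 1.6200 mol FeO.
M(FeO) = 1×55.845 + 1×15.999 = 71.844 g/mol.
Mass of FeO per formula unit = 1.6200 × 71.844 = 116.387 g.
FeO wt% = 116.387 / 496.490 × 100 = 23.44%.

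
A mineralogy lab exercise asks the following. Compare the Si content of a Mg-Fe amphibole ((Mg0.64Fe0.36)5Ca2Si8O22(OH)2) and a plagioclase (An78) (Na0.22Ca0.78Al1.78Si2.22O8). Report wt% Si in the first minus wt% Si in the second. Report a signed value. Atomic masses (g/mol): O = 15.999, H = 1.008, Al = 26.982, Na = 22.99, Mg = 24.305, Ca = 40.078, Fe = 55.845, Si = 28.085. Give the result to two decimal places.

3.15 percentage points

M((Mg0.64Fe0.36)5Ca2Si8O22(OH)2) = 869.125 g/mol, so wt% Si = 224.680/869.125 × 100 = 25.85%.
M(Na0.22Ca0.78Al1.78Si2.22O8) = 274.687 g/mol, so wt% Si = 62.349/274.687 × 100 = 22.70%.
25.85 − 22.70 = 3.15 pp.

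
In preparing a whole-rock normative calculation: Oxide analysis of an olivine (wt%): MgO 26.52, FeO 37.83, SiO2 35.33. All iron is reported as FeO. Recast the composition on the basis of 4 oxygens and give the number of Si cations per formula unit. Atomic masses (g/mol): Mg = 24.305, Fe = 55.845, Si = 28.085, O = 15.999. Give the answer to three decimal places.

0.996 Si apfu

MgO (M=40.304): mol = 0.65800; Mg = 0.65800, O = 0.65800.
FeO (M=71.844): mol = 0.52656; Fe = 0.52656, O = 0.52656.
SiO2 (M=60.083): mol = 0.58802; Si = 0.58802, O = 1.17604.
ΣO = 2.36060; factor = 4/ΣO = 1.69448.
Si apfu = 0.58802 × 1.69448 = 0.996.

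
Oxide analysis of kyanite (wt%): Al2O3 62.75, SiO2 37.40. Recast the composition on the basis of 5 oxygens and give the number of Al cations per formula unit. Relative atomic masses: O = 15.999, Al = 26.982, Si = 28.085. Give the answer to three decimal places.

1.991 Al apfu

Al2O3 (M=101.961): mol = 0.61543; Al = 1.23086, O = 1.84629.
SiO2 (M=60.083): mol = 0.62247; Si = 0.62247, O = 1.24494.
ΣO = 3.09123; factor = 5/ΣO = 1.61748.
Al apfu = 1.23086 × 1.61748 = 1.991.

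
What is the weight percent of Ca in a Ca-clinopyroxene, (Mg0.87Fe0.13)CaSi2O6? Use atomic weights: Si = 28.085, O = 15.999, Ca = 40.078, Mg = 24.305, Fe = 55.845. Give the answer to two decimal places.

18.16 wt%

M((Mg0.87Fe0.13)CaSi2O6) = 220.647 g/mol.
Ca contributes 1 × 40.078 = 40.078 g per mole.
40.078/220.647 = 0.1816 → 18.16%.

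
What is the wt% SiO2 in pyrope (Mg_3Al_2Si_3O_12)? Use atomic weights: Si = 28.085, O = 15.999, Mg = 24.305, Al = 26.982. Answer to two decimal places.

Molar mass of Mg_3Al_2Si_3O_12 = 3·24.305 + 2·26.982 + 3·28.085 + 12·15.999 = 403.122 g/mol.
Each formula unit contains 3 Si, equivalent to 3/1 = 3.0000 mol SiO2.
M(SiO2) = 1×28.085 + 2×15.999 = 60.083 g/mol.
Mass of SiO2 per formula unit = 3.0000 × 60.083 = 180.249 g.
SiO2 wt% = 180.249 / 403.122 × 100 = 44.71%.

44.71 wt%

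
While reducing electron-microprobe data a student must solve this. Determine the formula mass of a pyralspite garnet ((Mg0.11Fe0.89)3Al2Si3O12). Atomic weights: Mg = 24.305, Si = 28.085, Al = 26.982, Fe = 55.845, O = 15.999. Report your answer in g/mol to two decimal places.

The formula mass is the sum 0.33·24.305 + 2.67·55.845 + 2·26.982 + 3·28.085 + 12·15.999.

487.33 g/mol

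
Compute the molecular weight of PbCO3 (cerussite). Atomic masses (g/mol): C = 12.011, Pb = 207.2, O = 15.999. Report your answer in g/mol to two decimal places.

The formula mass is the sum 1(207.2) + 1(12.011) + 3(15.999).

267.21 g/mol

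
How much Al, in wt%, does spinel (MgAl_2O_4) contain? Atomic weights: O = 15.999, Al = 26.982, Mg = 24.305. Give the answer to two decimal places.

M(MgAl_2O_4) = 142.265 g/mol.
Al contributes 2 × 26.982 = 53.964 g per mole.
53.964/142.265 = 0.3793 → 37.93%.

37.93 wt%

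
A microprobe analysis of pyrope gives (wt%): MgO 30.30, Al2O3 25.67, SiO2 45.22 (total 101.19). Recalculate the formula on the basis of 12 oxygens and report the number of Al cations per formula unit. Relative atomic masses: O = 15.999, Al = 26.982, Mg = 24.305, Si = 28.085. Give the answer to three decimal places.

MgO: 30.30/40.304 = 0.75179 mol → 0.75179 mol Mg, 0.75179 mol O.
Al2O3: 25.67/101.961 = 0.25176 mol → 0.50352 mol Al, 0.75528 mol O.
SiO2: 45.22/60.083 = 0.75263 mol → 0.75263 mol Si, 1.50526 mol O.
Total oxygen = 3.01233 mol. Normalization factor = 12/3.01233 = 3.98363.
Al per 12 O = 0.50352 × 3.98363 = 2.006.

2.006 Al apfu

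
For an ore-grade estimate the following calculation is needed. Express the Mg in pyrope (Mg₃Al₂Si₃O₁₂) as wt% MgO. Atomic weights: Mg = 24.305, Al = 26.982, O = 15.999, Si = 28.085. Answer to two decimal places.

29.99 wt%

Formula mass = 403.122 g/mol.
3 Mg → 3.0000 mol MgO per formula unit; M(MgO) = 40.304, so MgO mass = 120.912 g.
120.912/403.122 × 100 = 29.99 wt%.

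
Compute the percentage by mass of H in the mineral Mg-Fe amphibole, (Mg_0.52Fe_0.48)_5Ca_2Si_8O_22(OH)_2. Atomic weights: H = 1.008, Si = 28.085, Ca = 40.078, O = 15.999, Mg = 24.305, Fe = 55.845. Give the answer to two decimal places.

M((Mg_0.52Fe_0.48)_5Ca_2Si_8O_22(OH)_2) = 888.049 g/mol.
H contributes 2 × 1.008 = 2.016 g per mole.
2.016/888.049 = 0.0023 → 0.23%.

0.23 mass %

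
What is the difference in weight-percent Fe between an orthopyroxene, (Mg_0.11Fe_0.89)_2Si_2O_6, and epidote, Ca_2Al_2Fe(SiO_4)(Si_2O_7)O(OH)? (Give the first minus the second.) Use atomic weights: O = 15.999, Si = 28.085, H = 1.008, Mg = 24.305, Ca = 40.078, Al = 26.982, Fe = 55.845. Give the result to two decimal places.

First mineral: 99.404 g Fe in 256.915 g formula = 38.69 wt% Fe.
Second mineral: 55.845 g Fe in 483.215 g formula = 11.56 wt% Fe.
38.69% − 11.56% gives a difference of 27.13 percentage points.

27.13 percentage points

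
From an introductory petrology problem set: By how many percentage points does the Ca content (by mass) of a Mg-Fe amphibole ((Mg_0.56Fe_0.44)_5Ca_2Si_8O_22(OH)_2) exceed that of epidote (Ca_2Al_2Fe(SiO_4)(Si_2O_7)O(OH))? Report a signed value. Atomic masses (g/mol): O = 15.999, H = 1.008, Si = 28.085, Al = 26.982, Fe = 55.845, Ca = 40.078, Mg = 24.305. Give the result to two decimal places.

-7.50 percentage points

Ca in (Mg_0.56Fe_0.44)_5Ca_2Si_8O_22(OH)_2: molar mass 881.741 g/mol; 2×40.078 = 80.156 g → 9.09 wt%.
Ca in Ca_2Al_2Fe(SiO_4)(Si_2O_7)O(OH): molar mass 483.215 g/mol; 2×40.078 = 80.156 g → 16.59 wt%.
Difference = 9.09 − 16.59 = -7.50 percentage points.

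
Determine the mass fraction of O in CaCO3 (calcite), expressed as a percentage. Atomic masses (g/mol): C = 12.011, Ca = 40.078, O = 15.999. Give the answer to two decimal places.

47.96 wt%

Molar mass of CaCO3: 1·40.078 + 1·12.011 + 3·15.999 = 100.086 g/mol.
Mass of O per formula unit: 3 × 15.999 = 47.997 g.
Weight fraction O = 47.997 / 100.086 = 0.4796.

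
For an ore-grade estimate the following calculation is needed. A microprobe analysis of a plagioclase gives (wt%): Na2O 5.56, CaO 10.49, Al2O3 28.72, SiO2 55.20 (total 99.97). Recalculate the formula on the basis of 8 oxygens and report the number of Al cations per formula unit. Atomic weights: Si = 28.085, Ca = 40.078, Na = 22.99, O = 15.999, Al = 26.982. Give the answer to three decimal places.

1.523 Al apfu

5.56 wt% Na2O ÷ 61.979 g/mol = 0.08971 mol, giving 0.17942 Na and 0.08971 O.
10.49 wt% CaO ÷ 56.077 g/mol = 0.18706 mol, giving 0.18706 Ca and 0.18706 O.
28.72 wt% Al2O3 ÷ 101.961 g/mol = 0.28168 mol, giving 0.56336 Al and 0.84504 O.
55.20 wt% SiO2 ÷ 60.083 g/mol = 0.91873 mol, giving 0.91873 Si and 1.83746 O.
Oxygen sums to 2.95927; scaling by 8/2.95927 = 2.70337 puts the formula on 8 O.
Al: 0.56336 × 2.70337 = 1.523 atoms per formula unit.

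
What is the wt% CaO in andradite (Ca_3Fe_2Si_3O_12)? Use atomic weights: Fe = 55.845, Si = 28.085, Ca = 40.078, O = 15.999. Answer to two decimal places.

33.11 wt%

M(Ca_3Fe_2Si_3O_12) = 508.167 g/mol; M(CaO) = 56.077 g/mol.
Moles CaO per formula unit = 3 Ca ÷ 1 = 3.0000.
CaO fraction = (3.0000 × 56.077) / 508.167 = 168.231/508.167 = 0.3311.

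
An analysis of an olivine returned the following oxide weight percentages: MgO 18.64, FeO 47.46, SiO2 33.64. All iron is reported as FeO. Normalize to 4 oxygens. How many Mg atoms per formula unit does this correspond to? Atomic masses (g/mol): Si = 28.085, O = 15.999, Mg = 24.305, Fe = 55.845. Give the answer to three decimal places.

0.825 Mg apfu

MgO: 18.64/40.304 = 0.46249 mol → 0.46249 mol Mg, 0.46249 mol O.
FeO: 47.46/71.844 = 0.66060 mol → 0.66060 mol Fe, 0.66060 mol O.
SiO2: 33.64/60.083 = 0.55989 mol → 0.55989 mol Si, 1.11978 mol O.
Total oxygen = 2.24287 mol. Normalization factor = 4/2.24287 = 1.78343.
Mg per 4 O = 0.46249 × 1.78343 = 0.825.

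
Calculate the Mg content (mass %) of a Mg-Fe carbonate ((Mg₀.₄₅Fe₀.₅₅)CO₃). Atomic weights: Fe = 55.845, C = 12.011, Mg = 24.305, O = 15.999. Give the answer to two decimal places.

10.76 mass %

M((Mg₀.₄₅Fe₀.₅₅)CO₃) = 101.660 g/mol.
Mg contributes 0.45 × 24.305 = 10.937 g per mole.
10.937/101.660 = 0.1076 → 10.76%.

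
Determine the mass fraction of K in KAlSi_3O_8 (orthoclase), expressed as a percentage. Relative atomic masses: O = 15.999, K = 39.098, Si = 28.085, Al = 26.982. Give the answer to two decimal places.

14.05 mass %

Molar mass of KAlSi_3O_8: 1·39.098 + 1·26.982 + 3·28.085 + 8·15.999 = 278.327 g/mol.
Mass of K per formula unit: 1 × 39.098 = 39.098 g.
Weight fraction K = 39.098 / 278.327 = 0.1405.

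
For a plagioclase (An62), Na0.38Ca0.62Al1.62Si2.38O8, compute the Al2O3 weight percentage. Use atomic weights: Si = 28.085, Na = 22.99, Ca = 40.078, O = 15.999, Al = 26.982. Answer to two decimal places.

M(Na0.38Ca0.62Al1.62Si2.38O8) = 272.130 g/mol; M(Al2O3) = 101.961 g/mol.
Moles Al2O3 per formula unit = 1.62 Al ÷ 2 = 0.8100.
Al2O3 fraction = (0.8100 × 101.961) / 272.130 = 82.588/272.130 = 0.3035.

30.35 wt%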